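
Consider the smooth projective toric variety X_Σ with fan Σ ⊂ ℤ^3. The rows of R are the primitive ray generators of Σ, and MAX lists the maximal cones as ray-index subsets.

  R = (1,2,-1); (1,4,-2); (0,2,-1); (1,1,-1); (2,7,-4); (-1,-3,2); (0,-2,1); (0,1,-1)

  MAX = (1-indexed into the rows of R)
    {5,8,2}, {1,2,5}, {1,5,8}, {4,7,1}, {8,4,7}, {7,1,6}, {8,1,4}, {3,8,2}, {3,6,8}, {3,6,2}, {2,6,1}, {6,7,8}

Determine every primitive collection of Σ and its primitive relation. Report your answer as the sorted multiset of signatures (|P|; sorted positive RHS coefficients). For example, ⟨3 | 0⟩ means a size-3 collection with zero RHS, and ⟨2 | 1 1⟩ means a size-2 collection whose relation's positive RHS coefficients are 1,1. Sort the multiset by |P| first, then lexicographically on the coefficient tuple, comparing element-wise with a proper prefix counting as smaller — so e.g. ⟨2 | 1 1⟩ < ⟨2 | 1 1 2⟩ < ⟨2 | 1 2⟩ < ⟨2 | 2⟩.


Primitive collections (14):

  • {3,7}:  v_{3} + v_{7} = 0  →  sig = ⟨2 | 0⟩
  • {1,3}:  v_{1} + v_{3} = v_{2}  →  sig = ⟨2 | 1⟩
  • {2,7}:  v_{2} + v_{7} = v_{1}  →  sig = ⟨2 | 1⟩
  • {4,6}:  v_{4} + v_{6} = v_{7}  →  sig = ⟨2 | 1⟩
  • {5,6}:  v_{5} + v_{6} = v_{2}  →  sig = ⟨2 | 1⟩
  • {3,4}:  v_{3} + v_{4} = v_{1} + v_{8}  →  sig = ⟨2 | 1 1⟩
  • {2,4}:  v_{2} + v_{4} = 2·v_{1} + v_{8}  →  sig = ⟨2 | 1 2⟩
  • {3,5}:  v_{3} + v_{5} = 2·v_{2} + v_{8}  →  sig = ⟨2 | 1 2⟩
  • {5,7}:  v_{5} + v_{7} = 2·v_{1} + v_{8}  →  sig = ⟨2 | 1 2⟩
  • {4,5}:  v_{4} + v_{5} = 3·v_{1} + 2·v_{8}  →  sig = ⟨2 | 2 3⟩
  • {1,6,8}:  v_{1} + v_{6} + v_{8} = 0  →  sig = ⟨3 | 0⟩
  • {1,2,8}:  v_{1} + v_{2} + v_{8} = v_{5}  →  sig = ⟨3 | 1⟩
  • {1,7,8}:  v_{1} + v_{7} + v_{8} = v_{4}  →  sig = ⟨3 | 1⟩
  • {2,6,8}:  v_{2} + v_{6} + v_{8} = v_{3}  →  sig = ⟨3 | 1⟩

Hence PRS(X_Σ) =
[⟨2 | 0⟩, ⟨2 | 1⟩, ⟨2 | 1⟩, ⟨2 | 1⟩, ⟨2 | 1⟩, ⟨2 | 1 1⟩, ⟨2 | 1 2⟩, ⟨2 | 1 2⟩, ⟨2 | 1 2⟩, ⟨2 | 2 3⟩, ⟨3 | 0⟩, ⟨3 | 1⟩, ⟨3 | 1⟩, ⟨3 | 1⟩]


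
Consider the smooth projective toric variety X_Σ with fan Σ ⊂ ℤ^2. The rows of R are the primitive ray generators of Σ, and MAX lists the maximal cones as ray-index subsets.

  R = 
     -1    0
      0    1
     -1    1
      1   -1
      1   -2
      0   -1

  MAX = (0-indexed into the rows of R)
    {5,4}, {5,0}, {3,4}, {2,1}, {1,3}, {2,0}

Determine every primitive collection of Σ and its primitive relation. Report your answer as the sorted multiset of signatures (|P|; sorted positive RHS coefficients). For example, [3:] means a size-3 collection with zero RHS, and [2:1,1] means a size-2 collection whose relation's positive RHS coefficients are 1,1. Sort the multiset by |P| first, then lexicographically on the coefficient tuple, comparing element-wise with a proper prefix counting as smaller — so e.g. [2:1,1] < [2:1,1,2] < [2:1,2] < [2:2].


Σ has 9 primitive collections:

  • {1,5}:  v_{1} + v_{5} = 0 ; sig = [2:]
  • {2,3}:  v_{2} + v_{3} = 0 ; sig = [2:]
  • {0,1}:  v_{0} + v_{1} = v_{2} ; sig = [2:1]
  • {0,3}:  v_{0} + v_{3} = v_{5} ; sig = [2:1]
  • {1,4}:  v_{1} + v_{4} = v_{3} ; sig = [2:1]
  • {2,4}:  v_{2} + v_{4} = v_{5} ; sig = [2:1]
  • {2,5}:  v_{2} + v_{5} = v_{0} ; sig = [2:1]
  • {3,5}:  v_{3} + v_{5} = v_{4} ; sig = [2:1]
  • {0,4}:  v_{0} + v_{4} = 2·v_{5} ; sig = [2:2]

Hence PRS(X_Σ) =
    |P|=2: 9 collections, coeffs (), (), (1), (1), (1), (1), (1), (1), (2)


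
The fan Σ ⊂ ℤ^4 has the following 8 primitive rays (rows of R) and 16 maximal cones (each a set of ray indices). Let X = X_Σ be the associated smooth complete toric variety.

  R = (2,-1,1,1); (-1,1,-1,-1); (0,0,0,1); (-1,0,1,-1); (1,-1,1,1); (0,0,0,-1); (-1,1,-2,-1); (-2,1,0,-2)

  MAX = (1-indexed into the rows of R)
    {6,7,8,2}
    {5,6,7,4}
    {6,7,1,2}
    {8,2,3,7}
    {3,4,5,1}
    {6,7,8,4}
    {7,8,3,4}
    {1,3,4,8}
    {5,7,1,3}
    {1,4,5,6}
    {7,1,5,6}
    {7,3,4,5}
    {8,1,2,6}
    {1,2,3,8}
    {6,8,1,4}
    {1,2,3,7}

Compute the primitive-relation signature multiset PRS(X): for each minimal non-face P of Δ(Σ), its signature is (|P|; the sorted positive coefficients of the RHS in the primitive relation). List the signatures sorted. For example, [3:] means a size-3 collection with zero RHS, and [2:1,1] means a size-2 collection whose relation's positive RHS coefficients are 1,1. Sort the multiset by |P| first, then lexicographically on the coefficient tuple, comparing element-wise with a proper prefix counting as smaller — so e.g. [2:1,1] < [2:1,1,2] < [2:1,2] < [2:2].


Primitive collections (6):

  P={2,5}:  v_{2} + v_{5} = 0  ⇒ sig = [2:]
  P={3,6}:  v_{3} + v_{6} = 0  ⇒ sig = [2:]
  P={2,4}:  v_{2} + v_{4} = v_{8}  ⇒ sig = [2:1]
  P={5,8}:  v_{5} + v_{8} = v_{4}  ⇒ sig = [2:1]
  P={1,4,7}:  v_{1} + v_{4} + v_{7} = v_{6}  ⇒ sig = [3:1]
  P={1,7,8}:  v_{1} + v_{7} + v_{8} = v_{2} + v_{6}  ⇒ sig = [3:1,1]

Hence PRS(X_Σ) =
{ [2:] ×2,  [2:1] ×2,  [3:1],  [3:1,1] }


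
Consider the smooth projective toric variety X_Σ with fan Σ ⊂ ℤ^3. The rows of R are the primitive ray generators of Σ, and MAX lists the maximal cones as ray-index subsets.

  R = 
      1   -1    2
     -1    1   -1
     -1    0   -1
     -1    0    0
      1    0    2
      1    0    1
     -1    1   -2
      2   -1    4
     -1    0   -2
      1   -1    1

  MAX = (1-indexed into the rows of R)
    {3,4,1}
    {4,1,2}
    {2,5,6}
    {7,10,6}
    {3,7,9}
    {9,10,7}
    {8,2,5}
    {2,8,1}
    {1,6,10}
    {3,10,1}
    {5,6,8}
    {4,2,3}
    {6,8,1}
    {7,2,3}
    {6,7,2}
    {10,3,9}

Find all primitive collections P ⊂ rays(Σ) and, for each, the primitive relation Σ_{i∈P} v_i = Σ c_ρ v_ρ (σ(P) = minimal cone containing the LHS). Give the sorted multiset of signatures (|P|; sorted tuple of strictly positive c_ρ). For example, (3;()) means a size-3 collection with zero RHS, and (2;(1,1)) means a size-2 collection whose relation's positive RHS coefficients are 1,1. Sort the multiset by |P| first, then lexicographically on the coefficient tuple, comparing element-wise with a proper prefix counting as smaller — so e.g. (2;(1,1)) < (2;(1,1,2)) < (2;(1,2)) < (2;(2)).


|primitive collections| = 25. Relations:

  P={1,7}:  v_{1} + v_{7} = 0 ; sig = (2;())
  P={2,10}:  v_{2} + v_{10} = 0 ; sig = (2;())
  P={3,6}:  v_{3} + v_{6} = 0 ; sig = (2;())
  P={5,9}:  v_{5} + v_{9} = 0 ; sig = (2;())
  P={1,5}:  v_{1} + v_{5} = v_{8} ; sig = (2;(1))
  P={7,8}:  v_{7} + v_{8} = v_{5} ; sig = (2;(1))
  P={8,9}:  v_{8} + v_{9} = v_{1} ; sig = (2;(1))
  P={1,9}:  v_{1} + v_{9} = v_{3} + v_{10} ; sig = (2;(1,1))
  P={2,9}:  v_{2} + v_{9} = v_{3} + v_{7} ; sig = (2;(1,1))
  P={3,5}:  v_{3} + v_{5} = v_{1} + v_{2} ; sig = (2;(1,1))
  P={4,6}:  v_{4} + v_{6} = v_{1} + v_{2} ; sig = (2;(1,1))
  P={4,7}:  v_{4} + v_{7} = v_{2} + v_{3} ; sig = (2;(1,1))
  P={4,10}:  v_{4} + v_{10} = v_{1} + v_{3} ; sig = (2;(1,1))
  P={5,7}:  v_{5} + v_{7} = v_{2} + v_{6} ; sig = (2;(1,1))
  P={5,10}:  v_{5} + v_{10} = v_{1} + v_{6} ; sig = (2;(1,1))
  P={6,9}:  v_{6} + v_{9} = v_{7} + v_{10} ; sig = (2;(1,1))
  P={3,8}:  v_{3} + v_{8} = 2·v_{1} + v_{2} ; sig = (2;(1,2))
  P={8,10}:  v_{8} + v_{10} = 2·v_{1} + v_{6} ; sig = (2;(1,2))
  P={4,9}:  v_{4} + v_{9} = 2·v_{3} ; sig = (2;(2))
  P={4,5}:  v_{4} + v_{5} = 2·v_{1} + 2·v_{2} ; sig = (2;(2,2))
  P={4,8}:  v_{4} + v_{8} = 3·v_{1} + 2·v_{2} ; sig = (2;(2,3))
  P={1,2,3}:  v_{1} + v_{2} + v_{3} = v_{4} ; sig = (3;(1))
  P={1,2,6}:  v_{1} + v_{2} + v_{6} = v_{5} ; sig = (3;(1))
  P={3,7,10}:  v_{3} + v_{7} + v_{10} = v_{9} ; sig = (3;(1))
  P={2,6,8}:  v_{2} + v_{6} + v_{8} = 2·v_{5} ; sig = (3;(2))

Signatures (|P|; sorted positive RHS coefficients), sorted:
    |P|=2: 21 collections, coeffs (), (), (), (), (1), (1), (1), (1,1), (1,1), (1,1), (1,1), (1,1), (1,1), (1,1), (1,1), (1,1), (1,2), (1,2), (2), (2,2), (2,3)
    |P|=3: 4 collections, coeffs (1), (1), (1), (2)


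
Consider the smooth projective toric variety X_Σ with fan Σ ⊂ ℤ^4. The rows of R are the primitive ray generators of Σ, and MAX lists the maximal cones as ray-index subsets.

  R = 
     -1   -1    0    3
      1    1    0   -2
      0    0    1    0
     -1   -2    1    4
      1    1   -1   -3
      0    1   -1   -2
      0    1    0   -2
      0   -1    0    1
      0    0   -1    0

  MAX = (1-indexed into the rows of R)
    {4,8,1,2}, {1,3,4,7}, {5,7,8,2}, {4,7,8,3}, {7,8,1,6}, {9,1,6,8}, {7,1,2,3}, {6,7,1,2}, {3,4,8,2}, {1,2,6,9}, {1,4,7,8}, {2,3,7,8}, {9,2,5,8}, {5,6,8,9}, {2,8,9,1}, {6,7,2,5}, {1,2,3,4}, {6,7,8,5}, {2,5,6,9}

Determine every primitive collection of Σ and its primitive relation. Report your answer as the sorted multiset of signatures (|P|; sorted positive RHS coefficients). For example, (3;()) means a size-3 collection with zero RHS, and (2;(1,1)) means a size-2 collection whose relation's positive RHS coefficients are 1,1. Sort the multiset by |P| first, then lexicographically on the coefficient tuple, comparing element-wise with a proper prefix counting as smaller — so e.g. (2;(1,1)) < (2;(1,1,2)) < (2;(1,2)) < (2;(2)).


12 minimal non-faces of Δ(Σ) (on 9 rays):

  {3,9}:  v_{3} + v_{9} = 0  so sig = (2;())
  {1,5}:  v_{1} + v_{5} = v_{9}  so sig = (2;(1))
  {3,6}:  v_{3} + v_{6} = v_{7}  so sig = (2;(1))
  {4,5}:  v_{4} + v_{5} = v_{8}  so sig = (2;(1))
  {7,9}:  v_{7} + v_{9} = v_{6}  so sig = (2;(1))
  {4,9}:  v_{4} + v_{9} = v_{1} + v_{8}  so sig = (2;(1,1))
  {3,5}:  v_{3} + v_{5} = v_{2} + v_{7} + v_{8}  so sig = (2;(1,1,1))
  {4,6}:  v_{4} + v_{6} = v_{1} + v_{7} + v_{8}  so sig = (2;(1,1,1))
  {1,3,8}:  v_{1} + v_{3} + v_{8} = v_{4}  so sig = (3;(1))
  {2,4,7}:  v_{2} + v_{4} + v_{7} = v_{3}  so sig = (3;(1))
  {2,6,8}:  v_{2} + v_{6} + v_{8} = v_{5}  so sig = (3;(1))
  {1,2,7,8}:  v_{1} + v_{2} + v_{7} + v_{8} = 0  so sig = (4;())

Hence PRS(X_Σ) =
    |P|=2: 8 collections, coeffs (), (1), (1), (1), (1), (1,1), (1,1,1), (1,1,1)
    |P|=3: 3 collections, coeffs (1), (1), (1)
    |P|=4: 1 collection, coeffs ()


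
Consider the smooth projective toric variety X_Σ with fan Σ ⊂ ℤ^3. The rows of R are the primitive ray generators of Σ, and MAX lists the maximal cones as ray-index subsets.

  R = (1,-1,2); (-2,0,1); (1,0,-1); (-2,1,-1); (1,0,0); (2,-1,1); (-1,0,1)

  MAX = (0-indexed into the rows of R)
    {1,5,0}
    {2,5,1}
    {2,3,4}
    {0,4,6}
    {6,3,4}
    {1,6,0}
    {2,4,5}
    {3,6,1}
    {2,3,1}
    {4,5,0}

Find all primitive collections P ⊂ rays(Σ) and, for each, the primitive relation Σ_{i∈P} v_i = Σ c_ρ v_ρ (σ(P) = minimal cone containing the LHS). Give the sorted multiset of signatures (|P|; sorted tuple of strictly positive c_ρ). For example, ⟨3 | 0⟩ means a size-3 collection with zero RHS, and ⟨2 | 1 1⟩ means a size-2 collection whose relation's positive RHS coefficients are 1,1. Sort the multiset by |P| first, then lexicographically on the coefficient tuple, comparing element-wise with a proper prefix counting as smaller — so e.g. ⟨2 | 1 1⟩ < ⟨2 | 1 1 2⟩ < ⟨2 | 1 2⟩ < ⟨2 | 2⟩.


Minimal non-faces — 6 found among 7 rays, 10 max cones:

  • {2,6}:  v_{2} + v_{6} = 0  ⟹  sig = ⟨2 | 0⟩
  • {3,5}:  v_{3} + v_{5} = 0  ⟹  sig = ⟨2 | 0⟩
  • {0,2}:  v_{0} + v_{2} = v_{5}  ⟹  sig = ⟨2 | 1⟩
  • {0,3}:  v_{0} + v_{3} = v_{6}  ⟹  sig = ⟨2 | 1⟩
  • {1,4}:  v_{1} + v_{4} = v_{6}  ⟹  sig = ⟨2 | 1⟩
  • {5,6}:  v_{5} + v_{6} = v_{0}  ⟹  sig = ⟨2 | 1⟩

Signatures (|P|; sorted positive RHS coefficients), sorted:
[⟨2 | 0⟩, ⟨2 | 0⟩, ⟨2 | 1⟩, ⟨2 | 1⟩, ⟨2 | 1⟩, ⟨2 | 1⟩]


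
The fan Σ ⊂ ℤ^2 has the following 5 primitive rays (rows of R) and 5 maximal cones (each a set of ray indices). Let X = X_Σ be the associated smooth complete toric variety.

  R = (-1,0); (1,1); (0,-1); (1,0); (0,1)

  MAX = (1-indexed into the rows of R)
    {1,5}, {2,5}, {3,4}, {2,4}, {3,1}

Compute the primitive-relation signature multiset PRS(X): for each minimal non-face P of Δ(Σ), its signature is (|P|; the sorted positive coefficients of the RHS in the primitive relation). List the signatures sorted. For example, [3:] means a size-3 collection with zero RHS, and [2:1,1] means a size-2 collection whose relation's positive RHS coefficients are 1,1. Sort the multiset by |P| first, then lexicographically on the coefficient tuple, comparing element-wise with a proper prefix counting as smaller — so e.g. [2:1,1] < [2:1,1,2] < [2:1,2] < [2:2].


The 5 primitive collections of Σ (r=5, n=2):

  • {1,4}:  v_{1} + v_{4} = 0  so sig = [2:]
  • {3,5}:  v_{3} + v_{5} = 0  so sig = [2:]
  • {1,2}:  v_{1} + v_{2} = v_{5}  so sig = [2:1]
  • {2,3}:  v_{2} + v_{3} = v_{4}  so sig = [2:1]
  • {4,5}:  v_{4} + v_{5} = v_{2}  so sig = [2:1]

Signatures (|P|; sorted positive RHS coefficients), sorted:
    [2:]
    [2:]
    [2:1]
    [2:1]
    [2:1]


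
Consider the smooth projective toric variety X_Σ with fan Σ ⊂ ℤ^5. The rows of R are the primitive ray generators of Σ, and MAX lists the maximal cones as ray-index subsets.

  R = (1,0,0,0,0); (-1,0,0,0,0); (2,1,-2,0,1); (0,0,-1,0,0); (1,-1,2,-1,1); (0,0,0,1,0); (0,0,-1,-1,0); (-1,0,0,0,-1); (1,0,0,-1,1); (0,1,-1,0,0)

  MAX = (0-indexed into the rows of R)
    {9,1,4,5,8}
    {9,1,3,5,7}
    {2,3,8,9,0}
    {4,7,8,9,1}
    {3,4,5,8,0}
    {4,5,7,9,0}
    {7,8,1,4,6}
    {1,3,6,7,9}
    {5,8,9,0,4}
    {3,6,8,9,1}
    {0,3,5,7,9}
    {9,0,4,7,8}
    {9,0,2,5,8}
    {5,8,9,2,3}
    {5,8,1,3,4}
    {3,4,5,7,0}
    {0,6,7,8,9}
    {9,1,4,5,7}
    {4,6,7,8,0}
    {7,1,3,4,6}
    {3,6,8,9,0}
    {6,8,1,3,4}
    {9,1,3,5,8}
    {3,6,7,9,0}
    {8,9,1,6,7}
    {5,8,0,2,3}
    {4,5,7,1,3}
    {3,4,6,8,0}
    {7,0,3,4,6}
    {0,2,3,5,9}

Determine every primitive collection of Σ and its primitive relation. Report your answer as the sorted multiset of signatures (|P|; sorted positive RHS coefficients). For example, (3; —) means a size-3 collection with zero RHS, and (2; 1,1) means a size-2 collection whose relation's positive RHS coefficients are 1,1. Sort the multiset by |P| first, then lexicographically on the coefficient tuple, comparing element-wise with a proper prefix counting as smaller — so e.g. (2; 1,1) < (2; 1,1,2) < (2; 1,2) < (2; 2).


11 minimal non-faces of Δ(Σ) (on 10 rays):

  {0,1}:  v_{0} + v_{1} = 0 — sig = (2; —)
  {5,6}:  v_{5} + v_{6} = v_{3} — sig = (2; 1)
  {2,7}:  v_{2} + v_{7} = v_{0} + v_{3} + v_{9} — sig = (2; 1,1,1)
  {1,2}:  v_{1} + v_{2} = v_{3} + v_{5} + v_{8} + v_{9} — sig = (2; 1,1,1,1)
  {2,6}:  v_{2} + v_{6} = v_{0} + 2·v_{3} + v_{8} + v_{9} — sig = (2; 1,1,1,2)
  {2,4}:  v_{2} + v_{4} = v_{0} + v_{5} + 2·v_{8} — sig = (2; 1,1,2)
  {5,7,8}:  v_{5} + v_{7} + v_{8} = 0 — sig = (3; —)
  {3,4,9}:  v_{3} + v_{4} + v_{9} = v_{8} — sig = (3; 1)
  {3,7,8}:  v_{3} + v_{7} + v_{8} = v_{6} — sig = (3; 1)
  {4,6,9}:  v_{4} + v_{6} + v_{9} = v_{7} + 2·v_{8} — sig = (3; 1,2)
  {0,3,5,8,9}:  v_{0} + v_{3} + v_{5} + v_{8} + v_{9} = v_{2} — sig = (5; 1)

Hence PRS(X_Σ) =
    (2; —)
    (2; 1)
    (2; 1,1,1)
    (2; 1,1,1,1)
    (2; 1,1,1,2)
    (2; 1,1,2)
    (3; —)
    (3; 1)
    (3; 1)
    (3; 1,2)
    (5; 1)


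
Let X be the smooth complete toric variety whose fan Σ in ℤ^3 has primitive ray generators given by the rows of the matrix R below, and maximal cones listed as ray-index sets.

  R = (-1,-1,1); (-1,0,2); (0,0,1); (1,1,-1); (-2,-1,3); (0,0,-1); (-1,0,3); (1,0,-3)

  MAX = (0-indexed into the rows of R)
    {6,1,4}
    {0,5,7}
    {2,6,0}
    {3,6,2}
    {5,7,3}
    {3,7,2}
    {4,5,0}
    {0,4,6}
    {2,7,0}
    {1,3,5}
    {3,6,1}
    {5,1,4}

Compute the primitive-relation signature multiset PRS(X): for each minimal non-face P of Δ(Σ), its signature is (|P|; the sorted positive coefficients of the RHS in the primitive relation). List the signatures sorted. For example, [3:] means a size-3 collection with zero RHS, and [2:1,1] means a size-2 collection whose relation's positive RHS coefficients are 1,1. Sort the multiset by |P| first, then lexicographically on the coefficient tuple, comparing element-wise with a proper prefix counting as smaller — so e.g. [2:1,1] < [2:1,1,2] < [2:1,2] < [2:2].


Primitive collections (10):

  {0,3}:  v_{0} + v_{3} = 0  ⇒ sig = [2:]
  {2,5}:  v_{2} + v_{5} = 0  ⇒ sig = [2:]
  {6,7}:  v_{6} + v_{7} = 0  ⇒ sig = [2:]
  {0,1}:  v_{0} + v_{1} = v_{4}  ⇒ sig = [2:1]
  {1,2}:  v_{1} + v_{2} = v_{6}  ⇒ sig = [2:1]
  {1,7}:  v_{1} + v_{7} = v_{5}  ⇒ sig = [2:1]
  {3,4}:  v_{3} + v_{4} = v_{1}  ⇒ sig = [2:1]
  {5,6}:  v_{5} + v_{6} = v_{1}  ⇒ sig = [2:1]
  {2,4}:  v_{2} + v_{4} = v_{0} + v_{6}  ⇒ sig = [2:1,1]
  {4,7}:  v_{4} + v_{7} = v_{0} + v_{5}  ⇒ sig = [2:1,1]

Signatures (|P|; sorted positive RHS coefficients), sorted:
[[2:], [2:], [2:], [2:1], [2:1], [2:1], [2:1], [2:1], [2:1,1], [2:1,1]]


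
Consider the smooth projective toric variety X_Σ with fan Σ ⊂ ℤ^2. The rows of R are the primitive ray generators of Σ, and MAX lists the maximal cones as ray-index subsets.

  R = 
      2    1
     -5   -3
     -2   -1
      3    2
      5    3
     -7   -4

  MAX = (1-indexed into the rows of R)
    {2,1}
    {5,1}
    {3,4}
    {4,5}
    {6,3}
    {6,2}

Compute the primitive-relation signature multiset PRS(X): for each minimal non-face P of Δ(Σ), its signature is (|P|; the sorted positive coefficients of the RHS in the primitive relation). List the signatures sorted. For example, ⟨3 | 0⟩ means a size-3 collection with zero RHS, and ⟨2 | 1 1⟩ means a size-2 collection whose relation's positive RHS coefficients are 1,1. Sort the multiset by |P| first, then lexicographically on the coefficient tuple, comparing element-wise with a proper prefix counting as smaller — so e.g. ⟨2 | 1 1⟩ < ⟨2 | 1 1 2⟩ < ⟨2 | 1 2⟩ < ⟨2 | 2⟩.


Σ has 9 primitive collections:

  P={1,3}:  v_{1} + v_{3} = 0 ; sig = ⟨2 | 0⟩
  P={2,5}:  v_{2} + v_{5} = 0 ; sig = ⟨2 | 0⟩
  P={1,4}:  v_{1} + v_{4} = v_{5} ; sig = ⟨2 | 1⟩
  P={1,6}:  v_{1} + v_{6} = v_{2} ; sig = ⟨2 | 1⟩
  P={2,3}:  v_{2} + v_{3} = v_{6} ; sig = ⟨2 | 1⟩
  P={2,4}:  v_{2} + v_{4} = v_{3} ; sig = ⟨2 | 1⟩
  P={3,5}:  v_{3} + v_{5} = v_{4} ; sig = ⟨2 | 1⟩
  P={5,6}:  v_{5} + v_{6} = v_{3} ; sig = ⟨2 | 1⟩
  P={4,6}:  v_{4} + v_{6} = 2·v_{3} ; sig = ⟨2 | 2⟩

Hence PRS(X_Σ) =
[⟨2 | 0⟩, ⟨2 | 0⟩, ⟨2 | 1⟩, ⟨2 | 1⟩, ⟨2 | 1⟩, ⟨2 | 1⟩, ⟨2 | 1⟩, ⟨2 | 1⟩, ⟨2 | 2⟩]


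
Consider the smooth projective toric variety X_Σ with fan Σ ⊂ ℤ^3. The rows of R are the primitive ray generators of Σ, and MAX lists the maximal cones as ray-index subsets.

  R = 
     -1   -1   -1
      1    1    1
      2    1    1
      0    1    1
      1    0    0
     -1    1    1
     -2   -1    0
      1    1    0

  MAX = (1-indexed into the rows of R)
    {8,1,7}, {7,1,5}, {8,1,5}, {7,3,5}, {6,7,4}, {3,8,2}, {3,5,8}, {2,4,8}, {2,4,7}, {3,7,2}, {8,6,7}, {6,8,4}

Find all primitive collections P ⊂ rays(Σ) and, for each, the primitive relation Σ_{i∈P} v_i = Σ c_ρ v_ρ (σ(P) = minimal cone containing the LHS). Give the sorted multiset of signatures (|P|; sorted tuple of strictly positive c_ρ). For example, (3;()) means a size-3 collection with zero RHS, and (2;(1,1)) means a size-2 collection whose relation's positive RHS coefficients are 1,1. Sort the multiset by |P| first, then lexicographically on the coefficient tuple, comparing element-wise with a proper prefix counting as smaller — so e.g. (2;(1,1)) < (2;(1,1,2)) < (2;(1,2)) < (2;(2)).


Primitive collections (14):

  P={1,2}:  v_{1} + v_{2} = 0  ⟹  sig = (2;())
  P={1,3}:  v_{1} + v_{3} = v_{5}  ⟹  sig = (2;(1))
  P={2,5}:  v_{2} + v_{5} = v_{3}  ⟹  sig = (2;(1))
  P={4,5}:  v_{4} + v_{5} = v_{2}  ⟹  sig = (2;(1))
  P={5,6}:  v_{5} + v_{6} = v_{4}  ⟹  sig = (2;(1))
  P={1,4}:  v_{1} + v_{4} = v_{7} + v_{8}  ⟹  sig = (2;(1,1))
  P={3,6}:  v_{3} + v_{6} = v_{2} + v_{4}  ⟹  sig = (2;(1,1))
  P={2,6}:  v_{2} + v_{6} = 2·v_{4}  ⟹  sig = (2;(2))
  P={3,4}:  v_{3} + v_{4} = 2·v_{2}  ⟹  sig = (2;(2))
  P={1,6}:  v_{1} + v_{6} = 2·v_{7} + 2·v_{8}  ⟹  sig = (2;(2,2))
  P={5,7,8}:  v_{5} + v_{7} + v_{8} = 0  ⟹  sig = (3;())
  P={2,7,8}:  v_{2} + v_{7} + v_{8} = v_{4}  ⟹  sig = (3;(1))
  P={3,7,8}:  v_{3} + v_{7} + v_{8} = v_{2}  ⟹  sig = (3;(1))
  P={4,7,8}:  v_{4} + v_{7} + v_{8} = v_{6}  ⟹  sig = (3;(1))

Signatures (|P|; sorted positive RHS coefficients), sorted:
{ (2;()),  (2;(1)) ×4,  (2;(1,1)) ×2,  (2;(2)) ×2,  (2;(2,2)),  (3;()),  (3;(1)) ×3 }


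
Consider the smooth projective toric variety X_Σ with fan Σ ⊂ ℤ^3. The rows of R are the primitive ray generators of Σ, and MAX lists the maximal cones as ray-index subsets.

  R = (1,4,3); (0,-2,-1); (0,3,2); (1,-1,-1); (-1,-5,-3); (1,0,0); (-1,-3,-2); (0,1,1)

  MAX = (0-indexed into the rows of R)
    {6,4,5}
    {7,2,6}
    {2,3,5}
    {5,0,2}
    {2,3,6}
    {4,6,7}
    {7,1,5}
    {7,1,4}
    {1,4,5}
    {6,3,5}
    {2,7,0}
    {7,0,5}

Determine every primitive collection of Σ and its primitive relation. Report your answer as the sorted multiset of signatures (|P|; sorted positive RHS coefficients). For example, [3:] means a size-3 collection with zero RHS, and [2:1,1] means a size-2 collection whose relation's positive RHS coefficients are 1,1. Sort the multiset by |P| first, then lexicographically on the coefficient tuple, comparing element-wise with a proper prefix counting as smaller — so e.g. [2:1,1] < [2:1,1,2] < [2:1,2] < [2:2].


Primitive collections (14):

  P = {0,6}:  v_{0} + v_{6} = v_{7}  so sig = [2:1]
  P = {1,2}:  v_{1} + v_{2} = v_{7}  so sig = [2:1]
  P = {1,6}:  v_{1} + v_{6} = v_{4}  so sig = [2:1]
  P = {3,7}:  v_{3} + v_{7} = v_{5}  so sig = [2:1]
  P = {0,4}:  v_{0} + v_{4} = v_{1} + v_{7}  so sig = [2:1,1]
  P = {2,4}:  v_{2} + v_{4} = v_{6} + v_{7}  so sig = [2:1,1]
  P = {0,1}:  v_{0} + v_{1} = v_{5} + 2·v_{7}  so sig = [2:1,2]
  P = {0,3}:  v_{0} + v_{3} = v_{2} + 2·v_{5}  so sig = [2:1,2]
  P = {1,3}:  v_{1} + v_{3} = 2·v_{5} + v_{6}  so sig = [2:1,2]
  P = {3,4}:  v_{3} + v_{4} = 2·v_{5} + 2·v_{6}  so sig = [2:2,2]
  P = {2,5,6}:  v_{2} + v_{5} + v_{6} = 0  so sig = [3:]
  P = {2,5,7}:  v_{2} + v_{5} + v_{7} = v_{0}  so sig = [3:1]
  P = {5,6,7}:  v_{5} + v_{6} + v_{7} = v_{1}  so sig = [3:1]
  P = {4,5,7}:  v_{4} + v_{5} + v_{7} = 2·v_{1}  so sig = [3:2]

so the primitive-relation signature multiset is
{ [2:1] ×4,  [2:1,1] ×2,  [2:1,2] ×3,  [2:2,2],  [3:],  [3:1] ×2,  [3:2] }


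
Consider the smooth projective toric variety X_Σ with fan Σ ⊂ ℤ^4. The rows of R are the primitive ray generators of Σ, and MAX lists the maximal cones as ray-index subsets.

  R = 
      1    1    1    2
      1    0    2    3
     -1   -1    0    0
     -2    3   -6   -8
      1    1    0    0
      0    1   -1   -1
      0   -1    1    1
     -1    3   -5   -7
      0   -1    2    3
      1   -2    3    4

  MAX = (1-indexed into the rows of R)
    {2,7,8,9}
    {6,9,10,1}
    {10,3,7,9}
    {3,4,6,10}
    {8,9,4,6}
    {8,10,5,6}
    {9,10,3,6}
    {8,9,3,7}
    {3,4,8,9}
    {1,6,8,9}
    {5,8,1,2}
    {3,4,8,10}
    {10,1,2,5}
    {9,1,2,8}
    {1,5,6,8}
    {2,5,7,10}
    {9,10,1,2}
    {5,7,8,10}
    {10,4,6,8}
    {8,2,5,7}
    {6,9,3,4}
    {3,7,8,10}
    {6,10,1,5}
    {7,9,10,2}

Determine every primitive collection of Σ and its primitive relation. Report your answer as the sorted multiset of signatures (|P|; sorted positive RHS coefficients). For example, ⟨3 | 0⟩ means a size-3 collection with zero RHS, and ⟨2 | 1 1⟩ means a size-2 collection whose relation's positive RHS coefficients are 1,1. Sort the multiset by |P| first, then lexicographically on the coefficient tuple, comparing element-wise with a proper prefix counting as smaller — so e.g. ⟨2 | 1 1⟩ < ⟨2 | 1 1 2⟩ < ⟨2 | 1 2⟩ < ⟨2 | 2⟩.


|primitive collections| = 16. Relations:

  P={3,5}:  v_{3} + v_{5} = 0 — sig = ⟨2 | 0⟩
  P={6,7}:  v_{6} + v_{7} = 0 — sig = ⟨2 | 0⟩
  P={1,7}:  v_{1} + v_{7} = v_{2} — sig = ⟨2 | 1⟩
  P={2,3}:  v_{2} + v_{3} = v_{9} — sig = ⟨2 | 1⟩
  P={2,6}:  v_{2} + v_{6} = v_{1} — sig = ⟨2 | 1⟩
  P={5,9}:  v_{5} + v_{9} = v_{2} — sig = ⟨2 | 1⟩
  P={1,3}:  v_{1} + v_{3} = v_{6} + v_{9} — sig = ⟨2 | 1 1⟩
  P={4,5}:  v_{4} + v_{5} = v_{6} + v_{8} — sig = ⟨2 | 1 1⟩
  P={4,7}:  v_{4} + v_{7} = v_{3} + v_{8} — sig = ⟨2 | 1 1⟩
  P={2,4}:  v_{2} + v_{4} = v_{6} + v_{8} + v_{9} — sig = ⟨2 | 1 1 1⟩
  P={1,4}:  v_{1} + v_{4} = 2·v_{6} + v_{8} + v_{9} — sig = ⟨2 | 1 1 2⟩
  P={8,9,10}:  v_{8} + v_{9} + v_{10} = 0 — sig = ⟨3 | 0⟩
  P={2,8,10}:  v_{2} + v_{8} + v_{10} = v_{5} — sig = ⟨3 | 1⟩
  P={3,6,8}:  v_{3} + v_{6} + v_{8} = v_{4} — sig = ⟨3 | 1⟩
  P={1,8,10}:  v_{1} + v_{8} + v_{10} = v_{5} + v_{6} — sig = ⟨3 | 1 1⟩
  P={4,9,10}:  v_{4} + v_{9} + v_{10} = v_{3} + v_{6} — sig = ⟨3 | 1 1⟩

Sorted signature multiset PRS(X):
    ⟨2 | 0⟩
    ⟨2 | 0⟩
    ⟨2 | 1⟩
    ⟨2 | 1⟩
    ⟨2 | 1⟩
    ⟨2 | 1⟩
    ⟨2 | 1 1⟩
    ⟨2 | 1 1⟩
    ⟨2 | 1 1⟩
    ⟨2 | 1 1 1⟩
    ⟨2 | 1 1 2⟩
    ⟨3 | 0⟩
    ⟨3 | 1⟩
    ⟨3 | 1⟩
    ⟨3 | 1 1⟩
    ⟨3 | 1 1⟩


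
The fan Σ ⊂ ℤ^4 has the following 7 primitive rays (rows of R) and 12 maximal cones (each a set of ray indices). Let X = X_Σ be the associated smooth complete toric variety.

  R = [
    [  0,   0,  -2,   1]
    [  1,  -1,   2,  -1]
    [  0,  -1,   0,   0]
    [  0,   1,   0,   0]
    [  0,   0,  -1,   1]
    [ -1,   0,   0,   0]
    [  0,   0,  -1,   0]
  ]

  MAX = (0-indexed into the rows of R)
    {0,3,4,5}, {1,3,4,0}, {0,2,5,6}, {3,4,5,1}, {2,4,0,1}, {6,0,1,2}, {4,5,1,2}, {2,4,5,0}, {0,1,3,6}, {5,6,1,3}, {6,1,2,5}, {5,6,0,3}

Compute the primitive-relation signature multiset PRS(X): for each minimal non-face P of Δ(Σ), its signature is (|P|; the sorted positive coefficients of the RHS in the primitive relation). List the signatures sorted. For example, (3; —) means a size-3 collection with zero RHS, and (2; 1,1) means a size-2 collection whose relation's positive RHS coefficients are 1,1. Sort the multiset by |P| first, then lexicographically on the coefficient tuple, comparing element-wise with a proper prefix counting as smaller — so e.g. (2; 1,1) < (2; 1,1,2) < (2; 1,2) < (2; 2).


3 minimal non-faces of Δ(Σ) (on 7 rays):

  P={2,3}:  v_{2} + v_{3} = 0 ; sig = (2; —)
  P={4,6}:  v_{4} + v_{6} = v_{0} ; sig = (2; 1)
  P={0,1,5}:  v_{0} + v_{1} + v_{5} = v_{2} ; sig = (3; 1)

so the primitive-relation signature multiset is
[(2; —), (2; 1), (3; 1)]


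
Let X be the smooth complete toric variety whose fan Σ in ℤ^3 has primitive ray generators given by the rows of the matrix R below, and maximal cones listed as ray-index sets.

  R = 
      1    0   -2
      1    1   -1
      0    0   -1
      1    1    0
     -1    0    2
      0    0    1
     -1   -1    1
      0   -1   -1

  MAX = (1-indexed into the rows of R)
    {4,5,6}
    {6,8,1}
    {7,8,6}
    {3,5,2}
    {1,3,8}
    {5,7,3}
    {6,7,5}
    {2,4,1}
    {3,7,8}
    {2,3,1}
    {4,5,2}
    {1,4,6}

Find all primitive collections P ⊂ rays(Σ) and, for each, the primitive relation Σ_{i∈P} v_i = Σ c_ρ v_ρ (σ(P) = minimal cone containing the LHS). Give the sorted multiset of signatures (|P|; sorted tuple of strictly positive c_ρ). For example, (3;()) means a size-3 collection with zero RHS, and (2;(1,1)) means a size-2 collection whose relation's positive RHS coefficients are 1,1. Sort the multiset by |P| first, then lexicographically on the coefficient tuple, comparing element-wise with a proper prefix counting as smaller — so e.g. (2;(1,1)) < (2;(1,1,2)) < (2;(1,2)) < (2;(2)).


10 minimal non-faces of Δ(Σ) (on 8 rays):

  • {1,5}:  v_{1} + v_{5} = 0  ⟹  sig = (2;())
  • {2,7}:  v_{2} + v_{7} = 0  ⟹  sig = (2;())
  • {3,6}:  v_{3} + v_{6} = 0  ⟹  sig = (2;())
  • {1,7}:  v_{1} + v_{7} = v_{8}  ⟹  sig = (2;(1))
  • {2,6}:  v_{2} + v_{6} = v_{4}  ⟹  sig = (2;(1))
  • {2,8}:  v_{2} + v_{8} = v_{1}  ⟹  sig = (2;(1))
  • {3,4}:  v_{3} + v_{4} = v_{2}  ⟹  sig = (2;(1))
  • {4,7}:  v_{4} + v_{7} = v_{6}  ⟹  sig = (2;(1))
  • {5,8}:  v_{5} + v_{8} = v_{7}  ⟹  sig = (2;(1))
  • {4,8}:  v_{4} + v_{8} = v_{1} + v_{6}  ⟹  sig = (2;(1,1))

so the primitive-relation signature multiset is
    (2;())
    (2;())
    (2;())
    (2;(1))
    (2;(1))
    (2;(1))
    (2;(1))
    (2;(1))
    (2;(1))
    (2;(1,1))


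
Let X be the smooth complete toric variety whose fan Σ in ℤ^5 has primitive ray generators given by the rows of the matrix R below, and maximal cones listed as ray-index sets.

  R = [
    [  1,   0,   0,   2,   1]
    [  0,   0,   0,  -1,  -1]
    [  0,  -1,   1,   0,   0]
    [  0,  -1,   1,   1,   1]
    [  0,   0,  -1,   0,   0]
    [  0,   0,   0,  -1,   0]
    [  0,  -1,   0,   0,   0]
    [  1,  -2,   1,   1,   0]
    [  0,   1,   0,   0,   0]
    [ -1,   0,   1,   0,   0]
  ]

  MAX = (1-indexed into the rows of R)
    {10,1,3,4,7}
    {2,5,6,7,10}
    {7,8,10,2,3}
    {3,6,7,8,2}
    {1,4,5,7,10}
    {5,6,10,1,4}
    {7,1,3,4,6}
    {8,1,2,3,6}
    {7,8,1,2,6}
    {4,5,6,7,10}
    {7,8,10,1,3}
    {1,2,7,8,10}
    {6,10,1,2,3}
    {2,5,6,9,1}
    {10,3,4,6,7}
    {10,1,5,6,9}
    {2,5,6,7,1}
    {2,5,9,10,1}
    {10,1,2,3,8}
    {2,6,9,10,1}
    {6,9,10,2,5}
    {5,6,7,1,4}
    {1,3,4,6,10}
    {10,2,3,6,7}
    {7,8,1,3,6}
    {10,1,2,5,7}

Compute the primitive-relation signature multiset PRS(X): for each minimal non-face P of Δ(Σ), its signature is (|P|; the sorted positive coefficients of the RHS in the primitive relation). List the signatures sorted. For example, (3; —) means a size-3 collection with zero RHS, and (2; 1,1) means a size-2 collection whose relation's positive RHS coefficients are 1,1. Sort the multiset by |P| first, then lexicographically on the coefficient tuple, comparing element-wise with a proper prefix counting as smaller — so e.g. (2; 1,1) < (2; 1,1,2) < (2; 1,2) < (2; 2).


12 minimal non-faces of Δ(Σ) (on 10 rays):

  • {7,9}:  v_{7} + v_{9} = 0  so sig = (2; —)
  • {2,4}:  v_{2} + v_{4} = v_{3}  so sig = (2; 1)
  • {3,5}:  v_{3} + v_{5} = v_{7}  so sig = (2; 1)
  • {4,9}:  v_{4} + v_{9} = v_{1} + v_{6} + v_{10}  so sig = (2; 1,1,1)
  • {8,9}:  v_{8} + v_{9} = v_{1} + v_{2} + v_{3}  so sig = (2; 1,1,1)
  • {3,9}:  v_{3} + v_{9} = v_{1} + v_{2} + v_{6} + v_{10}  so sig = (2; 1,1,1,1)
  • {4,8}:  v_{4} + v_{8} = v_{1} + 2·v_{3} + v_{7}  so sig = (2; 1,1,2)
  • {5,8}:  v_{5} + v_{8} = v_{1} + v_{2} + 2·v_{7}  so sig = (2; 1,1,2)
  • {6,8,10}:  v_{6} + v_{8} + v_{10} = 2·v_{3}  so sig = (3; 2)
  • {1,2,3,7}:  v_{1} + v_{2} + v_{3} + v_{7} = v_{8}  so sig = (4; 1)
  • {1,6,7,10}:  v_{1} + v_{6} + v_{7} + v_{10} = v_{4}  so sig = (4; 1)
  • {1,2,5,6,10}:  v_{1} + v_{2} + v_{5} + v_{6} + v_{10} = 0  so sig = (5; —)

Hence PRS(X_Σ) =
[(2; —), (2; 1), (2; 1), (2; 1,1,1), (2; 1,1,1), (2; 1,1,1,1), (2; 1,1,2), (2; 1,1,2), (3; 2), (4; 1), (4; 1), (5; —)]


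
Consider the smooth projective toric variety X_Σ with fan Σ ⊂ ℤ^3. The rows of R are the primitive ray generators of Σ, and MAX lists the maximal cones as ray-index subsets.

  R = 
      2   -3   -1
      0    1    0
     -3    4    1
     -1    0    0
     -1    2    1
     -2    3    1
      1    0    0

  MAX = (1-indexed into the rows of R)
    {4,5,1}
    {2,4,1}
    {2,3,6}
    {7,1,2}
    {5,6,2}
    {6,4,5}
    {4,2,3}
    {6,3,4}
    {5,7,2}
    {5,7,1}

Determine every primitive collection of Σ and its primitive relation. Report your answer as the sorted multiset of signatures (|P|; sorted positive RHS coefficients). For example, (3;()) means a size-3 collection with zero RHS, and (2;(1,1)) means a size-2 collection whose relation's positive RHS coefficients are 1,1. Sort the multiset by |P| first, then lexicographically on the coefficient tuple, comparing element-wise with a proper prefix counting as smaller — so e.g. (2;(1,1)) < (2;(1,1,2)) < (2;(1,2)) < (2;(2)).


Primitive collections (9):

  • {1,6}:  v_{1} + v_{6} = 0 — sig = (2;())
  • {4,7}:  v_{4} + v_{7} = 0 — sig = (2;())
  • {1,3}:  v_{1} + v_{3} = v_{2} + v_{4} — sig = (2;(1,1))
  • {3,7}:  v_{3} + v_{7} = v_{2} + v_{6} — sig = (2;(1,1))
  • {6,7}:  v_{6} + v_{7} = v_{2} + v_{5} — sig = (2;(1,1))
  • {3,5}:  v_{3} + v_{5} = 2·v_{6} — sig = (2;(2))
  • {1,2,5}:  v_{1} + v_{2} + v_{5} = v_{7} — sig = (3;(1))
  • {2,4,5}:  v_{2} + v_{4} + v_{5} = v_{6} — sig = (3;(1))
  • {2,4,6}:  v_{2} + v_{4} + v_{6} = v_{3} — sig = (3;(1))

Signatures (|P|; sorted positive RHS coefficients), sorted:
    (2;())
    (2;())
    (2;(1,1))
    (2;(1,1))
    (2;(1,1))
    (2;(2))
    (3;(1))
    (3;(1))
    (3;(1))


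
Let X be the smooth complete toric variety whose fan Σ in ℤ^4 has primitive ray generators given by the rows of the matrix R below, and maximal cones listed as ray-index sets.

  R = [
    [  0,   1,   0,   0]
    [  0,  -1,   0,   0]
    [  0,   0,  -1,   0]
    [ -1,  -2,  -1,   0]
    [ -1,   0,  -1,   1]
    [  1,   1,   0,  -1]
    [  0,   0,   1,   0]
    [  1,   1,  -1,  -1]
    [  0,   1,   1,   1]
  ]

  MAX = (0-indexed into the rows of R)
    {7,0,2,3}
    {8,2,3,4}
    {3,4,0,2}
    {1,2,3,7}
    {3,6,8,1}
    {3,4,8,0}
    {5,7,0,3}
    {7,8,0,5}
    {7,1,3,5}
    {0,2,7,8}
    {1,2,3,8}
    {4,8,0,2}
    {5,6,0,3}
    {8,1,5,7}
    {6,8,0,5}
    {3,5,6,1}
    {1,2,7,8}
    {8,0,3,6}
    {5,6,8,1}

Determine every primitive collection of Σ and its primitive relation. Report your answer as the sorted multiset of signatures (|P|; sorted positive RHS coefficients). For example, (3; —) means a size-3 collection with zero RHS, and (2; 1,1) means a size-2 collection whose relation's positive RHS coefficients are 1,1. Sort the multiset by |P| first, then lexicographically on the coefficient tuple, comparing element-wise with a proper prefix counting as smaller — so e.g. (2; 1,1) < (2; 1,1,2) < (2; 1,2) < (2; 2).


Minimal non-faces — 11 found among 9 rays, 19 max cones:

  • {0,1}:  v_{0} + v_{1} = 0  ⇒ sig = (2; —)
  • {2,6}:  v_{2} + v_{6} = 0  ⇒ sig = (2; —)
  • {2,5}:  v_{2} + v_{5} = v_{7}  ⇒ sig = (2; 1)
  • {6,7}:  v_{6} + v_{7} = v_{5}  ⇒ sig = (2; 1)
  • {4,5}:  v_{4} + v_{5} = v_{0} + v_{2}  ⇒ sig = (2; 1,1)
  • {1,4}:  v_{1} + v_{4} = v_{2} + v_{3} + v_{8}  ⇒ sig = (2; 1,1,1)
  • {4,6}:  v_{4} + v_{6} = v_{0} + v_{3} + v_{8}  ⇒ sig = (2; 1,1,1)
  • {4,7}:  v_{4} + v_{7} = v_{0} + 2·v_{2}  ⇒ sig = (2; 1,2)
  • {3,5,8}:  v_{3} + v_{5} + v_{8} = 0  ⇒ sig = (3; —)
  • {3,7,8}:  v_{3} + v_{7} + v_{8} = v_{2}  ⇒ sig = (3; 1)
  • {0,2,3,8}:  v_{0} + v_{2} + v_{3} + v_{8} = v_{4}  ⇒ sig = (4; 1)

Hence PRS(X_Σ) =
    |P|=2: 8 collections, coeffs (), (), (1), (1), (1,1), (1,1,1), (1,1,1), (1,2)
    |P|=3: 2 collections, coeffs (), (1)
    |P|=4: 1 collection, coeffs (1)


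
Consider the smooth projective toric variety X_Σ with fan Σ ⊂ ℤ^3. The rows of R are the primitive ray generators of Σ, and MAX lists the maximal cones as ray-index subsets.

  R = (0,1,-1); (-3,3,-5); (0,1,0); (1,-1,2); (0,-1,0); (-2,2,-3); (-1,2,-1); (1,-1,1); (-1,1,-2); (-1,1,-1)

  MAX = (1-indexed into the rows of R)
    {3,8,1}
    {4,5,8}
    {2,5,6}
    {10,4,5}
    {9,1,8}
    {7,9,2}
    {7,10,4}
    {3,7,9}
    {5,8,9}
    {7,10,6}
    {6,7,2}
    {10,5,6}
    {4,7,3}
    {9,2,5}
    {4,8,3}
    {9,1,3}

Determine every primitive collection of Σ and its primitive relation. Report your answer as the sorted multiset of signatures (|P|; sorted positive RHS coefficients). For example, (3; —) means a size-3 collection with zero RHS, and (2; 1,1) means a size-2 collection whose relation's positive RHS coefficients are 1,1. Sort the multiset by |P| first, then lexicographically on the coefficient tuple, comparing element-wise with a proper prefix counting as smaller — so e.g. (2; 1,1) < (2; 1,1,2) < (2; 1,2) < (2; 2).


The 22 primitive collections of Σ (r=10, n=3):

  P = {3,5}:  v_{3} + v_{5} = 0  ⇒ sig = (2; —)
  P = {4,9}:  v_{4} + v_{9} = 0  ⇒ sig = (2; —)
  P = {8,10}:  v_{8} + v_{10} = 0  ⇒ sig = (2; —)
  P = {2,4}:  v_{2} + v_{4} = v_{6}  ⇒ sig = (2; 1)
  P = {3,10}:  v_{3} + v_{10} = v_{7}  ⇒ sig = (2; 1)
  P = {4,6}:  v_{4} + v_{6} = v_{10}  ⇒ sig = (2; 1)
  P = {5,7}:  v_{5} + v_{7} = v_{10}  ⇒ sig = (2; 1)
  P = {6,8}:  v_{6} + v_{8} = v_{9}  ⇒ sig = (2; 1)
  P = {6,9}:  v_{6} + v_{9} = v_{2}  ⇒ sig = (2; 1)
  P = {7,8}:  v_{7} + v_{8} = v_{3}  ⇒ sig = (2; 1)
  P = {9,10}:  v_{9} + v_{10} = v_{6}  ⇒ sig = (2; 1)
  P = {1,4}:  v_{1} + v_{4} = v_{3} + v_{8}  ⇒ sig = (2; 1,1)
  P = {1,5}:  v_{1} + v_{5} = v_{8} + v_{9}  ⇒ sig = (2; 1,1)
  P = {1,10}:  v_{1} + v_{10} = v_{3} + v_{9}  ⇒ sig = (2; 1,1)
  P = {3,6}:  v_{3} + v_{6} = v_{7} + v_{9}  ⇒ sig = (2; 1,1)
  P = {1,6}:  v_{1} + v_{6} = v_{3} + 2·v_{9}  ⇒ sig = (2; 1,2)
  P = {1,7}:  v_{1} + v_{7} = 2·v_{3} + v_{9}  ⇒ sig = (2; 1,2)
  P = {2,3}:  v_{2} + v_{3} = v_{7} + 2·v_{9}  ⇒ sig = (2; 1,2)
  P = {1,2}:  v_{1} + v_{2} = v_{3} + 3·v_{9}  ⇒ sig = (2; 1,3)
  P = {2,8}:  v_{2} + v_{8} = 2·v_{9}  ⇒ sig = (2; 2)
  P = {2,10}:  v_{2} + v_{10} = 2·v_{6}  ⇒ sig = (2; 2)
  P = {3,8,9}:  v_{3} + v_{8} + v_{9} = v_{1}  ⇒ sig = (3; 1)

Signatures (|P|; sorted positive RHS coefficients), sorted:
[(2; —), (2; —), (2; —), (2; 1), (2; 1), (2; 1), (2; 1), (2; 1), (2; 1), (2; 1), (2; 1), (2; 1,1), (2; 1,1), (2; 1,1), (2; 1,1), (2; 1,2), (2; 1,2), (2; 1,2), (2; 1,3), (2; 2), (2; 2), (3; 1)]


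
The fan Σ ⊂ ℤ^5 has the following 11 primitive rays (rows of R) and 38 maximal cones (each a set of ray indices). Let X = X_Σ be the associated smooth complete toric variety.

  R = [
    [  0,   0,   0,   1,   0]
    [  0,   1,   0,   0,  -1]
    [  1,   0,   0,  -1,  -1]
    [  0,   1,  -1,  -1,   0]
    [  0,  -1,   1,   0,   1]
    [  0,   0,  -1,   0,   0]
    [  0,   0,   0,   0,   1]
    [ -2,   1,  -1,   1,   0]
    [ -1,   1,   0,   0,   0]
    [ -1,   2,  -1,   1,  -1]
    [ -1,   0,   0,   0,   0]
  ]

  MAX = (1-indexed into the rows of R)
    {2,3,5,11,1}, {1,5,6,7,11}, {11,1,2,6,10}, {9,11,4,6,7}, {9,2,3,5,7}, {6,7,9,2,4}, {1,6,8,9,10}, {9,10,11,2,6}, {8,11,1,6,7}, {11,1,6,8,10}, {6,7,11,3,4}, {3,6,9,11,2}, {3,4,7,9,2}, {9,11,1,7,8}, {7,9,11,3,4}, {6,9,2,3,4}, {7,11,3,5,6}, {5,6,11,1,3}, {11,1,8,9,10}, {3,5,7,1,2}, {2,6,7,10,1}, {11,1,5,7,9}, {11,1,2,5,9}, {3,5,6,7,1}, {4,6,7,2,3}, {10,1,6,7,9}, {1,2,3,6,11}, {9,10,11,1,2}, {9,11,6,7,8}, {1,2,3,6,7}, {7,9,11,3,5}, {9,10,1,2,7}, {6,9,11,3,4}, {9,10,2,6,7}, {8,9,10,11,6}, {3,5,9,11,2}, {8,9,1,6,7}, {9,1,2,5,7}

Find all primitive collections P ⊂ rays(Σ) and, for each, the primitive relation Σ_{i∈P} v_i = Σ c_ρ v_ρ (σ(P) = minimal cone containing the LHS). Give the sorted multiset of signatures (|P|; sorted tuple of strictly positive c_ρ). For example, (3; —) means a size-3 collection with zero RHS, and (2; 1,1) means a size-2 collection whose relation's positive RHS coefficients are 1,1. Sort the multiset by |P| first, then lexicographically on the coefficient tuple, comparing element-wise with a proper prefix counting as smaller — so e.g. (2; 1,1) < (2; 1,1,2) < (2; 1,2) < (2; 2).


Minimal non-faces — 20 found among 11 rays, 38 max cones:

  • {2,8}:  v_{2} + v_{8} = v_{10} + v_{11}  →  sig = (2; 1,1)
  • {5,10}:  v_{5} + v_{10} = v_{1} + v_{9}  →  sig = (2; 1,1)
  • {1,4}:  v_{1} + v_{4} = v_{2} + v_{6} + v_{7}  →  sig = (2; 1,1,1)
  • {3,8}:  v_{3} + v_{8} = v_{2} + v_{6} + v_{11}  →  sig = (2; 1,1,1)
  • {4,5}:  v_{4} + v_{5} = v_{3} + 2·v_{7} + v_{11}  →  sig = (2; 1,1,2)
  • {5,8}:  v_{5} + v_{8} = v_{1} + v_{7} + 2·v_{11}  →  sig = (2; 1,1,2)
  • {4,10}:  v_{4} + v_{10} = 2·v_{2} + 2·v_{6} + v_{7} + v_{9}  →  sig = (2; 1,1,2,2)
  • {3,10}:  v_{3} + v_{10} = 2·v_{2} + v_{6}  →  sig = (2; 1,2)
  • {4,8}:  v_{4} + v_{8} = 2·v_{6} + 2·v_{9}  →  sig = (2; 2,2)
  • {2,5,6}:  v_{2} + v_{5} + v_{6} = 0  →  sig = (3; —)
  • {1,3,9}:  v_{1} + v_{3} + v_{9} = v_{2}  →  sig = (3; 1)
  • {2,7,11}:  v_{2} + v_{7} + v_{11} = v_{9}  →  sig = (3; 1)
  • {5,6,9}:  v_{5} + v_{6} + v_{9} = v_{7} + v_{11}  →  sig = (3; 1,1)
  • {2,4,11}:  v_{2} + v_{4} + v_{11} = v_{3} + v_{6} + 2·v_{9}  →  sig = (3; 1,1,2)
  • {7,10,11}:  v_{7} + v_{10} + v_{11} = v_{1} + v_{6} + 2·v_{9}  →  sig = (3; 1,1,2)
  • {7,8,10}:  v_{7} + v_{8} + v_{10} = 2·v_{1} + 2·v_{6} + 3·v_{9}  →  sig = (3; 2,2,3)
  • {1,3,7,11}:  v_{1} + v_{3} + v_{7} + v_{11} = 0  →  sig = (4; —)
  • {1,2,6,9}:  v_{1} + v_{2} + v_{6} + v_{9} = v_{10}  →  sig = (4; 1)
  • {1,6,9,11}:  v_{1} + v_{6} + v_{9} + v_{11} = v_{8}  →  sig = (4; 1)
  • {3,6,7,9}:  v_{3} + v_{6} + v_{7} + v_{9} = v_{4}  →  sig = (4; 1)

Signatures (|P|; sorted positive RHS coefficients), sorted:
{ (2; 1,1) ×2,  (2; 1,1,1) ×2,  (2; 1,1,2) ×2,  (2; 1,1,2,2),  (2; 1,2),  (2; 2,2),  (3; —),  (3; 1) ×2,  (3; 1,1),  (3; 1,1,2) ×2,  (3; 2,2,3),  (4; —),  (4; 1) ×3 }
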